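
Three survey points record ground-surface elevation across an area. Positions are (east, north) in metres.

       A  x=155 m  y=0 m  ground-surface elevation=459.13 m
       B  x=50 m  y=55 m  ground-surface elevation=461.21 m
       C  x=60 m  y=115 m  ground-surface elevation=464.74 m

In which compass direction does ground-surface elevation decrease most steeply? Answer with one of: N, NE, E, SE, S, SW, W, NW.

Three-point gradient (reference A): Δ to B = (-105, 55, +2.08), Δ to C = (-95, 115, +5.61).
∂z/∂x = +0.01012, ∂z/∂y = +0.05715 (det = -6850).
Steepest decrease is along −∇f = (-0.01012 E, -0.05715 N) → south.

S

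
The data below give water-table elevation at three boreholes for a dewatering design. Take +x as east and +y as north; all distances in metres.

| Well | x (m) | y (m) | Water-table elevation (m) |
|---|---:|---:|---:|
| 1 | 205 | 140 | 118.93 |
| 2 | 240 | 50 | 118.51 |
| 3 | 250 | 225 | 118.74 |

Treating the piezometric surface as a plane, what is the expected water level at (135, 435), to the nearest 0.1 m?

With h = a·x + b·y + c and 1 as origin, the differences give:
  35·a + (-90)·b = -0.42
  45·a + 85·b = -0.19
Eliminate b (×85 and ×(-90), subtract): 7025·a = -52.800 → a = ∂h/∂x = -0.007516
Back-substitute: b = ∂h/∂y = +0.001744.
h(135, 435) = 118.93 + (-0.007516)·(-70) + (+0.001744)·(295) = 118.93 +0.526 +0.514 = 119.971 m.

120.0 m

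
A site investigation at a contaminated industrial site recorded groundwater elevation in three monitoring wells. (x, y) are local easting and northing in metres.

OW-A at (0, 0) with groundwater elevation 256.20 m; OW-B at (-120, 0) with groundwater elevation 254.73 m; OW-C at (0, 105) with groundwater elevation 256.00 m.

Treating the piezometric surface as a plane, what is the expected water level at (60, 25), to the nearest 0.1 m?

∂h/∂x = (254.73 − 256.20) / (-120 − 0) = +0.01225
∂h/∂y = (256.00 − 256.20) / (105 − 0) = -0.001905
h(60, 25) = 256.20 + (+0.01225)·(60) + (-0.001905)·(25) = 256.20 +0.735 -0.048 = 256.887 m.

256.9 m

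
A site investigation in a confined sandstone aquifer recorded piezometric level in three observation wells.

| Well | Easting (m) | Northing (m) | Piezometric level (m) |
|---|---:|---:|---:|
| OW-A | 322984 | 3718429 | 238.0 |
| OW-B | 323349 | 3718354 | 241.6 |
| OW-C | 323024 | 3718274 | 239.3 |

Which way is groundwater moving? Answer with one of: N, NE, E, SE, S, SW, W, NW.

NW

Differences from OW-A: to OW-B (Δx, Δy, Δh) = (365, -75, +3.6); to OW-C = (40, -155, +1.3).
Solve a·Δx + b·Δy = Δh: det = 365·(-155) − 40·(-75) = -53575.
∂h/∂x = [(+3.6)·(-155) − (+1.3)·(-75)] / -53575 = +0.008595
∂h/∂y = [365·(+1.3) − 40·(+3.6)] / -53575 = -0.006169
Flow = −∇h = (-0.008595 east, +0.006169 north), which points northwest.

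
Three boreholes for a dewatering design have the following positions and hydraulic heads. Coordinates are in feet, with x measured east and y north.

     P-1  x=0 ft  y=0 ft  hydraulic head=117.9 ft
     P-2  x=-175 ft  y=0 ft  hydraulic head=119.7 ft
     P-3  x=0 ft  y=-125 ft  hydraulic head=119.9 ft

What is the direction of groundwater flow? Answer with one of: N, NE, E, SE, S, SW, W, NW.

NE

∂h/∂x = (119.7 − 117.9) / (-175 − 0) = -0.01029
∂h/∂y = (119.9 − 117.9) / (-125 − 0) = -0.01600
Flow = −∇h = (+0.01029 east, +0.01600 north), which points northeast.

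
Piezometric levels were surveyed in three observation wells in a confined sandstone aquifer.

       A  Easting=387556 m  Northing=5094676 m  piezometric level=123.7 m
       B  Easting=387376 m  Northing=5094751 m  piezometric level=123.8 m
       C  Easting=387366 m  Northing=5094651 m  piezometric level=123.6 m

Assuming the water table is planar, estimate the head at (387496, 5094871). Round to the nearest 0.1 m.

Differences from A: to B (Δx, Δy, Δh) = (-180, 75, +0.1); to C = (-190, -25, -0.1).
Determinant of the coordinate differences = (-180)·(-25) − (-190)·75 = 18750.
∂h/∂x = [(+0.1)·(-25) − (-0.1)·75] / 18750 = +0.0002667
∂h/∂y = [(-180)·(-0.1) − (-190)·(+0.1)] / 18750 = +0.001973
h(387496, 5094871) = 123.7 + (+0.0002667)·(-60) + (+0.001973)·(195) = 123.7 -0.016 +0.385 = 124.069 m.

124.1 m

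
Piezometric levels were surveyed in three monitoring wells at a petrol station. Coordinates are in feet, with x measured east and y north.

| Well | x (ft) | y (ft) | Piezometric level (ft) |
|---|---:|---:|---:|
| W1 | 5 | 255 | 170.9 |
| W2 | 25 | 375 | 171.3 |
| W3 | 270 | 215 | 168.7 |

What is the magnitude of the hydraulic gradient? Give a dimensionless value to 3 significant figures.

0.00889

Taking W1 as reference: W2−W1 = (20, 120, +0.4); W3−W1 = (265, -40, -2.2).
Solve a·Δx + b·Δy = Δh: det = 20·(-40) − 265·120 = -32600.
∂h/∂x = [(+0.4)·(-40) − (-2.2)·120] / -32600 = -0.007607
∂h/∂y = [20·(-2.2) − 265·(+0.4)] / -32600 = +0.004601
|∇h| = √(-0.007607² + 0.004601²) = 0.00889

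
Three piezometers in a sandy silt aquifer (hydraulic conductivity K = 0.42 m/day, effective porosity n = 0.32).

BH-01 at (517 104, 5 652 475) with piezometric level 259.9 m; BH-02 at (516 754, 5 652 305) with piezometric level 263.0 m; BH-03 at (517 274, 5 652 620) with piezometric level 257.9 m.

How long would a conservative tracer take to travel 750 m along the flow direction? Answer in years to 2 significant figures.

170 years

Three-point gradient (reference BH-01): Δ to BH-02 = (-350, -170, +3.1), Δ to BH-03 = (170, 145, -2.0).
∂h/∂x = -0.005011, ∂h/∂y = -0.007918 (det = -21850).
|∇h| = √(-0.005011² + -0.007918²) = 0.00937
Seepage velocity v = K·i/n = 0.42 × 0.00937 / 0.32 = 0.0123 m/day.
t = 750 / 0.0123 = 6.098e+04 days = 167 years.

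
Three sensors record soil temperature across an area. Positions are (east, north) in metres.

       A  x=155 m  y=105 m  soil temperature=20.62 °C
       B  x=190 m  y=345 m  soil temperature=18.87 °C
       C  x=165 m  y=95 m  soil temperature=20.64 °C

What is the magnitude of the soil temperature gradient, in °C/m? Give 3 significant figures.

Taking A as reference: B−A = (35, 240, -1.75); C−A = (10, -10, +0.02).
Solve a·Δx + b·Δy = ΔT: det = 35·(-10) − 10·240 = -2750.
∂T/∂x = [(-1.75)·(-10) − (+0.02)·240] / -2750 = -0.004618
∂T/∂y = [35·(+0.02) − 10·(-1.75)] / -2750 = -0.006618
|∇f| = √(-0.004618² + -0.006618²) = 0.00807 °C/m

0.00807 °C/m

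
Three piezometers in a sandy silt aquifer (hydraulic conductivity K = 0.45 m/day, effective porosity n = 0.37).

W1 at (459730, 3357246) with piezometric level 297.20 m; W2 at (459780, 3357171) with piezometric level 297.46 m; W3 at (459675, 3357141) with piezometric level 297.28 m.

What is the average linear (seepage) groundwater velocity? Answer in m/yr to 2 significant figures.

1.3 m/yr

Taking W1 as reference: W2−W1 = (50, -75, +0.26); W3−W1 = (-55, -105, +0.08).
Solve a·Δx + b·Δy = Δh: det = 50·(-105) − (-55)·(-75) = -9375.
∂h/∂x = [(+0.26)·(-105) − (+0.08)·(-75)] / -9375 = +0.002272
∂h/∂y = [50·(+0.08) − (-55)·(+0.26)] / -9375 = -0.001952
|∇h| = √(0.002272² + -0.001952²) = 0.002995
Seepage velocity v = K·i/n = 0.45 × 0.002995 / 0.37 = 0.003643 m/day = 1.331 m/yr.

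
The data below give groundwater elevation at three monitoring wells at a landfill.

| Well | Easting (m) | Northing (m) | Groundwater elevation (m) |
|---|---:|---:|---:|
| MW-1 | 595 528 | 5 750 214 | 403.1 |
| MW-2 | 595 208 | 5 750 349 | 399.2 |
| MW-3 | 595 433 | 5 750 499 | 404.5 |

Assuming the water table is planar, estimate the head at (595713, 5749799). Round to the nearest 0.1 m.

401.8 m

With h = a·x + b·y + c and MW-1 as origin, the differences give:
  (-320)·a + 135·b = -3.9
  (-95)·a + 285·b = +1.4
Eliminate b (×285 and ×135, subtract): -78375·a = -1300.50 → a = ∂h/∂x = +0.01659
Back-substitute: b = ∂h/∂y = +0.01044.
h(595713, 5749799) = 403.1 + (+0.01659)·(185) + (+0.01044)·(-415) = 403.1 +3.070 -4.334 = 401.836 m.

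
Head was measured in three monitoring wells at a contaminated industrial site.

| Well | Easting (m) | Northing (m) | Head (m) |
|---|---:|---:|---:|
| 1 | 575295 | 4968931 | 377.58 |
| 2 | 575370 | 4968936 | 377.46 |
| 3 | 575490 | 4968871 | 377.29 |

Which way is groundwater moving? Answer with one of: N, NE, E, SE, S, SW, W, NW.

With h = a·x + b·y + c and 1 as origin, the differences give:
  75·a + 5·b = -0.12
  195·a + (-60)·b = -0.29
Eliminate b (×(-60) and ×5, subtract): -5475·a = 8.650 → a = ∂h/∂x = -0.001580
Back-substitute: b = ∂h/∂y = -0.0003014.
Flow = −∇h = (+0.001580 east, +0.0003014 north), which points east.

E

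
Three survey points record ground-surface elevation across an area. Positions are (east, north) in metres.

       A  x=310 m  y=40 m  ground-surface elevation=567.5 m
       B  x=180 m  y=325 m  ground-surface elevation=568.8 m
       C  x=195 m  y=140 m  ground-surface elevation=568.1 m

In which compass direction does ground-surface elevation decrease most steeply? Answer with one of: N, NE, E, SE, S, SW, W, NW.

With z = a·x + b·y + c and A as origin, the differences give:
  (-130)·a + 285·b = +1.3
  (-115)·a + 100·b = +0.6
Eliminate b (×100 and ×285, subtract): 19775·a = -41.00 → a = ∂z/∂x = -0.002073
Back-substitute: b = ∂z/∂y = +0.003616.
Steepest decrease is along −∇f = (+0.002073 E, -0.003616 N) → southeast.

SE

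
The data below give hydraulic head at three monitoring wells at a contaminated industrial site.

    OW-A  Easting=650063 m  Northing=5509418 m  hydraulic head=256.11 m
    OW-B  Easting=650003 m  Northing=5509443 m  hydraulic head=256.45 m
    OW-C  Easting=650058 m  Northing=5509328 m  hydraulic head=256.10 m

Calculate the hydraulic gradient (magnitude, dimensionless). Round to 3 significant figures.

Differences from OW-A: to OW-B (Δx, Δy, Δh) = (-60, 25, +0.34); to OW-C = (-5, -90, -0.01).
Determinant of the coordinate differences = (-60)·(-90) − (-5)·25 = 5525.
∂h/∂x = [(+0.34)·(-90) − (-0.01)·25] / 5525 = -0.005493
∂h/∂y = [(-60)·(-0.01) − (-5)·(+0.34)] / 5525 = +0.0004163
|∇h| = √(-0.005493² + 0.0004163²) = 0.005509

0.00551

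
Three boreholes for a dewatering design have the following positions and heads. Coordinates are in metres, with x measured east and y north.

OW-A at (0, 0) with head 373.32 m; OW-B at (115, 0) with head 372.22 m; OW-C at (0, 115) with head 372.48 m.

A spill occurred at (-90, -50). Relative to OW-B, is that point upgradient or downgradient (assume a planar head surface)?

upgradient

∂h/∂x = (372.22 − 373.32) / (115 − 0) = -0.009565
∂h/∂y = (372.48 − 373.32) / (115 − 0) = -0.007304
Head at (-90, -50) = 373.32 + (-0.009565)·(-90) + (-0.007304)·(-50) = 374.55 m.
That is higher than the 372.22 m at OW-B, so the point is upgradient.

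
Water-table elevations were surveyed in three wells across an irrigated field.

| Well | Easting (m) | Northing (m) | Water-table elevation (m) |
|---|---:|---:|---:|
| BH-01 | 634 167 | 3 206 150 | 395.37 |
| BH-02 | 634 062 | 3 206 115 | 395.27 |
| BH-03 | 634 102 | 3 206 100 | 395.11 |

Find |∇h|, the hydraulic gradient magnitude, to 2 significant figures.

0.0071

Taking BH-01 as reference: BH-02−BH-01 = (-105, -35, -0.10); BH-03−BH-01 = (-65, -50, -0.26).
Determinant of the coordinate differences = (-105)·(-50) − (-65)·(-35) = 2975.
∂h/∂x = [(-0.10)·(-50) − (-0.26)·(-35)] / 2975 = -0.001378
∂h/∂y = [(-105)·(-0.26) − (-65)·(-0.10)] / 2975 = +0.006992
|∇h| = √(-0.001378² + 0.006992²) = 0.007126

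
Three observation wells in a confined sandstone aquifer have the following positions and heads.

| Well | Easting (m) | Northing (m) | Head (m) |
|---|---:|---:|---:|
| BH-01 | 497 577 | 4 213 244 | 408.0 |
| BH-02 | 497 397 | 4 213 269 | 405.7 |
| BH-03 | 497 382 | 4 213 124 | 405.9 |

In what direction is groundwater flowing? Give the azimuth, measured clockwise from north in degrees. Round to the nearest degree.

Taking BH-01 as reference: BH-02−BH-01 = (-180, 25, -2.3); BH-03−BH-01 = (-195, -120, -2.1).
Solve a·Δx + b·Δy = Δh: det = (-180)·(-120) − (-195)·25 = 26475.
∂h/∂x = [(-2.3)·(-120) − (-2.1)·25] / 26475 = +0.01241
∂h/∂y = [(-180)·(-2.1) − (-195)·(-2.3)] / 26475 = -0.002663
Flow direction (−∇h) has components (-0.01241 E, +0.002663 N).
Azimuth = atan2(E, N) = atan2(-0.01241, +0.002663) = 282.1° ≈ 282°.

282°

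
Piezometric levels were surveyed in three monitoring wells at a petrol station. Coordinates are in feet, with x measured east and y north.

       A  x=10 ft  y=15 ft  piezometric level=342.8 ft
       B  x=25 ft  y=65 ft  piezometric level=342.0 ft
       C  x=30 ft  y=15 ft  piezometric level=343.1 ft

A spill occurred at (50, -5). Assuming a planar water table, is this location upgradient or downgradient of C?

upgradient

With h = a·x + b·y + c and A as origin, the differences give:
  15·a + 50·b = -0.8
  20·a + 0·b = +0.3
Eliminate b (×0 and ×50, subtract): -1000·a = -15.00 → a = ∂h/∂x = +0.01500
Back-substitute: b = ∂h/∂y = -0.02050.
Head at (50, -5) = 342.8 + (+0.01500)·(40) + (-0.02050)·(-20) = 343.81 ft.
That is higher than the 343.1 ft at C, so the point is upgradient.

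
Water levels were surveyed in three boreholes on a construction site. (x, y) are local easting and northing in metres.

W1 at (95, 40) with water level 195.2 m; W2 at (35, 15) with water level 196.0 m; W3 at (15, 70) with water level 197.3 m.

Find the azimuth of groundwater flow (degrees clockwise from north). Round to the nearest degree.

Differences from W1: to W2 (Δx, Δy, Δh) = (-60, -25, +0.8); to W3 = (-80, 30, +2.1).
Determinant of the coordinate differences = (-60)·30 − (-80)·(-25) = -3800.
∂h/∂x = [(+0.8)·30 − (+2.1)·(-25)] / -3800 = -0.02013
∂h/∂y = [(-60)·(+2.1) − (-80)·(+0.8)] / -3800 = +0.01632
Flow direction (−∇h) has components (+0.02013 E, -0.01632 N).
Azimuth = atan2(E, N) = atan2(+0.02013, -0.01632) = 129.0° ≈ 129°.

129°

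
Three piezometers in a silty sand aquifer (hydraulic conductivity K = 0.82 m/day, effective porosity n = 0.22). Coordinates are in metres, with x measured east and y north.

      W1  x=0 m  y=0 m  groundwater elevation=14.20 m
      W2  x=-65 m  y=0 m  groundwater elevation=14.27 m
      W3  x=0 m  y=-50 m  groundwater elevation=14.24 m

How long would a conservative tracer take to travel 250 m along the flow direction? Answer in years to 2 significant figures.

140 years

∂h/∂x = (14.27 − 14.20) / (-65 − 0) = -0.001077
∂h/∂y = (14.24 − 14.20) / (-50 − 0) = -0.0008000
|∇h| = √(-0.001077² + -0.0008000²) = 0.001342
Seepage velocity v = K·i/n = 0.82 × 0.001342 / 0.22 = 0.005002 m/day.
t = 250 / 0.005002 = 4.998e+04 days = 137 years.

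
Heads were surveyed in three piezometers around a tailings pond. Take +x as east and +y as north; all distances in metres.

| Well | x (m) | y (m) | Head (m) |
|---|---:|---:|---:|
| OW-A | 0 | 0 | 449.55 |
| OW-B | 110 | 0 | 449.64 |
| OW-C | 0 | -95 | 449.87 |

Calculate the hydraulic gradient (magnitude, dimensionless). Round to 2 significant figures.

∂h/∂x = (449.64 − 449.55) / (110 − 0) = +0.0008182
∂h/∂y = (449.87 − 449.55) / (-95 − 0) = -0.003368
|∇h| = √(0.0008182² + -0.003368²) = 0.003466

0.0035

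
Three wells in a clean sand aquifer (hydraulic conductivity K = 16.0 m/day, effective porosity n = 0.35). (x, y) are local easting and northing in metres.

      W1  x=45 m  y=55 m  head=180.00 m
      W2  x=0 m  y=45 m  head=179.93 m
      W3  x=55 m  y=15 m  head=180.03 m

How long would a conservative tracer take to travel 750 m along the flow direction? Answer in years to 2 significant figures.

27 years

With h = a·x + b·y + c and W1 as origin, the differences give:
  (-45)·a + (-10)·b = -0.07
  10·a + (-40)·b = +0.03
Eliminate b (×(-40) and ×(-10), subtract): 1900·a = 3.100 → a = ∂h/∂x = +0.001632
Back-substitute: b = ∂h/∂y = -0.0003421.
|∇h| = √(0.001632² + -0.0003421²) = 0.001667
Seepage velocity v = K·i/n = 16.0 × 0.001667 / 0.35 = 0.07621 m/day.
t = 750 / 0.07621 = 9841 days = 26.9 years.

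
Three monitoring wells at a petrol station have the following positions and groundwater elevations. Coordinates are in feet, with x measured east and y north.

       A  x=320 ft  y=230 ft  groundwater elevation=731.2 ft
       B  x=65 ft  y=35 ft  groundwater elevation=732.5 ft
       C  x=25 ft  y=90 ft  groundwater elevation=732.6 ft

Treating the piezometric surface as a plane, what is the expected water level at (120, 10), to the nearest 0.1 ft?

Differences from A: to B (Δx, Δy, Δh) = (-255, -195, +1.3); to C = (-295, -140, +1.4).
Solve a·Δx + b·Δy = Δh: det = (-255)·(-140) − (-295)·(-195) = -21825.
∂h/∂x = [(+1.3)·(-140) − (+1.4)·(-195)] / -21825 = -0.004170
∂h/∂y = [(-255)·(+1.4) − (-295)·(+1.3)] / -21825 = -0.001214
h(120, 10) = 731.2 + (-0.004170)·(-200) + (-0.001214)·(-220) = 731.2 +0.834 +0.267 = 732.301 ft.

732.3 ft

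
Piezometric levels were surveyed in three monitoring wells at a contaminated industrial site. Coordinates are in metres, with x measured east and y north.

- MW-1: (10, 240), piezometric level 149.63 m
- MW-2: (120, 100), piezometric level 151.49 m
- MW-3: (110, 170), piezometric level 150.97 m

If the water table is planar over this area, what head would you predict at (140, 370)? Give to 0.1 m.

150.0 m

With h = a·x + b·y + c and MW-1 as origin, the differences give:
  110·a + (-140)·b = +1.86
  100·a + (-70)·b = +1.34
Eliminate b (×(-70) and ×(-140), subtract): 6300·a = 57.400 → a = ∂h/∂x = +0.009111
Back-substitute: b = ∂h/∂y = -0.006127.
h(140, 370) = 149.63 + (+0.009111)·(130) + (-0.006127)·(130) = 149.63 +1.184 -0.797 = 150.018 m.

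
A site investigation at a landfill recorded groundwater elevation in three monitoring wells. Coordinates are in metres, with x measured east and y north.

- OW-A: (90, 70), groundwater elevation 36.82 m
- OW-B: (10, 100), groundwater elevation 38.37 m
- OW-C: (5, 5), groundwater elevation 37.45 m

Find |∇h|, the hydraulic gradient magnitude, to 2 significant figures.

0.019

Three-point gradient (reference OW-A): Δ to OW-B = (-80, 30, +1.55), Δ to OW-C = (-85, -65, +0.63).
∂h/∂x = -0.01544, ∂h/∂y = +0.01050 (det = 7750).
|∇h| = √(-0.01544² + 0.01050²) = 0.01867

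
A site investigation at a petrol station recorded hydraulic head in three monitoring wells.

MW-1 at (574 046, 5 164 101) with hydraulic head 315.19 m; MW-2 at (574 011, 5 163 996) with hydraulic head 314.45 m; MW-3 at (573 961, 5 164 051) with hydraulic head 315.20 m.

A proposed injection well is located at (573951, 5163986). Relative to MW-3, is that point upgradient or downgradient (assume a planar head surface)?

Taking MW-1 as reference: MW-2−MW-1 = (-35, -105, -0.74); MW-3−MW-1 = (-85, -50, +0.01).
Solve a·Δx + b·Δy = Δh: det = (-35)·(-50) − (-85)·(-105) = -7175.
∂h/∂x = [(-0.74)·(-50) − (+0.01)·(-105)] / -7175 = -0.005303
∂h/∂y = [(-35)·(+0.01) − (-85)·(-0.74)] / -7175 = +0.008815
Head at (573951, 5163986) = 315.19 + (-0.005303)·(-95) + (+0.008815)·(-115) = 314.68 m.
That is lower than the 315.20 m at MW-3, so the point is downgradient.

downgradient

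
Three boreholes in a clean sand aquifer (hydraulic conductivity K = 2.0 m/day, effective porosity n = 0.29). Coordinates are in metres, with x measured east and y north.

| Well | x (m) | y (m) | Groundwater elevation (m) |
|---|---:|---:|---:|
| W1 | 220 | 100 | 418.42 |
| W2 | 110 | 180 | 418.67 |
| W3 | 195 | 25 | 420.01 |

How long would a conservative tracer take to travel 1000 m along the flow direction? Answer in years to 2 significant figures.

Differences from W1: to W2 (Δx, Δy, Δh) = (-110, 80, +0.25); to W3 = (-25, -75, +1.59).
Determinant of the coordinate differences = (-110)·(-75) − (-25)·80 = 10250.
∂h/∂x = [(+0.25)·(-75) − (+1.59)·80] / 10250 = -0.01424
∂h/∂y = [(-110)·(+1.59) − (-25)·(+0.25)] / 10250 = -0.01645
|∇h| = √(-0.01424² + -0.01645²) = 0.02176
Seepage velocity v = K·i/n = 2.0 × 0.02176 / 0.29 = 0.1501 m/day.
t = 1000 / 0.1501 = 6662 days = 18.2 years.

18 years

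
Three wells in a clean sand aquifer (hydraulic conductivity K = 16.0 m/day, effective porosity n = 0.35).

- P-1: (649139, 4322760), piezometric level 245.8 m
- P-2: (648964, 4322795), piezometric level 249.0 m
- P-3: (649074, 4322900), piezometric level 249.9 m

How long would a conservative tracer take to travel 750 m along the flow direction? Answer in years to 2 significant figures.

1.7 years

Differences from P-1: to P-2 (Δx, Δy, Δh) = (-175, 35, +3.2); to P-3 = (-65, 140, +4.1).
Solve a·Δx + b·Δy = Δh: det = (-175)·140 − (-65)·35 = -22225.
∂h/∂x = [(+3.2)·140 − (+4.1)·35] / -22225 = -0.01370
∂h/∂y = [(-175)·(+4.1) − (-65)·(+3.2)] / -22225 = +0.02292
|∇h| = √(-0.01370² + 0.02292²) = 0.0267
Seepage velocity v = K·i/n = 16.0 × 0.0267 / 0.35 = 1.221 m/day.
t = 750 / 1.221 = 614.3 days = 1.68 years.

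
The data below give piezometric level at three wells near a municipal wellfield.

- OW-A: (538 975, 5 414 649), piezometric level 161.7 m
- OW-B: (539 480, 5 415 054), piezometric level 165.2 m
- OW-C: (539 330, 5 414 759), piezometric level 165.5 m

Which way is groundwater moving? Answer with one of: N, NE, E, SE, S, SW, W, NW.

Differences from OW-A: to OW-B (Δx, Δy, Δh) = (505, 405, +3.5); to OW-C = (355, 110, +3.8).
Solve a·Δx + b·Δy = Δh: det = 505·110 − 355·405 = -88225.
∂h/∂x = [(+3.5)·110 − (+3.8)·405] / -88225 = +0.01308
∂h/∂y = [505·(+3.8) − 355·(+3.5)] / -88225 = -0.007668
Flow = −∇h = (-0.01308 east, +0.007668 north), which points northwest.

NW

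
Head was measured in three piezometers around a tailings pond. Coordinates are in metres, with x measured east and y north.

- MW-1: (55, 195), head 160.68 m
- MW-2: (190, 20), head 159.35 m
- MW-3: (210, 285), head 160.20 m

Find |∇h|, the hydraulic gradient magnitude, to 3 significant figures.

With h = a·x + b·y + c and MW-1 as origin, the differences give:
  135·a + (-175)·b = -1.33
  155·a + 90·b = -0.48
Eliminate b (×90 and ×(-175), subtract): 39275·a = -203.700 → a = ∂h/∂x = -0.005187
Back-substitute: b = ∂h/∂y = +0.003599.
|∇h| = √(-0.005187² + 0.003599²) = 0.006313

0.00631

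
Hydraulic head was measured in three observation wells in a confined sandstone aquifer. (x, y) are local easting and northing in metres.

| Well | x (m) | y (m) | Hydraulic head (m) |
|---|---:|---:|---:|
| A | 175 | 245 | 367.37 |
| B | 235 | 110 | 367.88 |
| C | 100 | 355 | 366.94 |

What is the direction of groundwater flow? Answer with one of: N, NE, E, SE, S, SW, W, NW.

N

With h = a·x + b·y + c and A as origin, the differences give:
  60·a + (-135)·b = +0.51
  (-75)·a + 110·b = -0.43
Eliminate b (×110 and ×(-135), subtract): -3525·a = -1.950 → a = ∂h/∂x = +0.0005532
Back-substitute: b = ∂h/∂y = -0.003532.
Flow = −∇h = (-0.0005532 east, +0.003532 north), which points north.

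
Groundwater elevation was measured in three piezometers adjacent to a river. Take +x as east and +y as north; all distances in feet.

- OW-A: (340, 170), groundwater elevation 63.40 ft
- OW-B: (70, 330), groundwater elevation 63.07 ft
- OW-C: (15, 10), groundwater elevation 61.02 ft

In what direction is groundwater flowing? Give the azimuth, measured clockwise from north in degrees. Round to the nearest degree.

219°

Taking OW-A as reference: OW-B−OW-A = (-270, 160, -0.33); OW-C−OW-A = (-325, -160, -2.38).
Determinant of the coordinate differences = (-270)·(-160) − (-325)·160 = 95200.
∂h/∂x = [(-0.33)·(-160) − (-2.38)·160] / 95200 = +0.004555
∂h/∂y = [(-270)·(-2.38) − (-325)·(-0.33)] / 95200 = +0.005623
Flow direction (−∇h) has components (-0.004555 E, -0.005623 N).
Azimuth = atan2(E, N) = atan2(-0.004555, -0.005623) = 219.0° ≈ 219°.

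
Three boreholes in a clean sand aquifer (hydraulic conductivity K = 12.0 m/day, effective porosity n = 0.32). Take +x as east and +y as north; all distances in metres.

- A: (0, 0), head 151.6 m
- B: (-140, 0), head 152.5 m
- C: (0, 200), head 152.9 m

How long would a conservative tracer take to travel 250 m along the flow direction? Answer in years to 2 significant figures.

∂h/∂x = (152.5 − 151.6) / (-140 − 0) = -0.006429
∂h/∂y = (152.9 − 151.6) / (200 − 0) = +0.006500
|∇h| = √(-0.006429² + 0.006500²) = 0.009142
Seepage velocity v = K·i/n = 12.0 × 0.009142 / 0.32 = 0.3428 m/day.
t = 250 / 0.3428 = 729.3 days = 2 years.

2.0 years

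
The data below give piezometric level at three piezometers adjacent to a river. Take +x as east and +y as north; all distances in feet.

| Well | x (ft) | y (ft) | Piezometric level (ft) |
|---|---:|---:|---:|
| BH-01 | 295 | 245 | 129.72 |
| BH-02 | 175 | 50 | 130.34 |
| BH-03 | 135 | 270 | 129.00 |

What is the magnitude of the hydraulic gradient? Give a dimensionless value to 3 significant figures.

Taking BH-01 as reference: BH-02−BH-01 = (-120, -195, +0.62); BH-03−BH-01 = (-160, 25, -0.72).
Solve a·Δx + b·Δy = Δh: det = (-120)·25 − (-160)·(-195) = -34200.
∂h/∂x = [(+0.62)·25 − (-0.72)·(-195)] / -34200 = +0.003652
∂h/∂y = [(-120)·(-0.72) − (-160)·(+0.62)] / -34200 = -0.005427
|∇h| = √(0.003652² + -0.005427²) = 0.006541

0.00654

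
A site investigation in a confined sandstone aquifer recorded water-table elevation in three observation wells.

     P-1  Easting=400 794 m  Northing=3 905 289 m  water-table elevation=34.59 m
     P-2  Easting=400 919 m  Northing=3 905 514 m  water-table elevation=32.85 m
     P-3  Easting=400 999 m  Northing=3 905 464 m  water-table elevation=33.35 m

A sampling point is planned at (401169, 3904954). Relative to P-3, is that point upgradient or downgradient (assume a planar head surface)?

upgradient

Three-point gradient (reference P-1): Δ to P-2 = (125, 225, -1.74), Δ to P-3 = (205, 175, -1.24).
∂h/∂x = +0.001052, ∂h/∂y = -0.008318 (det = -24250).
Head at (401169, 3904954) = 34.59 + (+0.001052)·(375) + (-0.008318)·(-335) = 37.77 m.
That is higher than the 33.35 m at P-3, so the point is upgradient.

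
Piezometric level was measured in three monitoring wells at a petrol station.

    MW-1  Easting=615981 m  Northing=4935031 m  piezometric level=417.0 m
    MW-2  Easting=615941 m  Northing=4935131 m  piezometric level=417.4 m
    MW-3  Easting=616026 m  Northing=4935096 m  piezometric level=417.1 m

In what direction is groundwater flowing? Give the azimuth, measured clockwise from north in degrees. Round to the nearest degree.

Differences from MW-1: to MW-2 (Δx, Δy, Δh) = (-40, 100, +0.4); to MW-3 = (45, 65, +0.1).
Determinant of the coordinate differences = (-40)·65 − 45·100 = -7100.
∂h/∂x = [(+0.4)·65 − (+0.1)·100] / -7100 = -0.002254
∂h/∂y = [(-40)·(+0.1) − 45·(+0.4)] / -7100 = +0.003099
Flow direction (−∇h) has components (+0.002254 E, -0.003099 N).
Azimuth = atan2(E, N) = atan2(+0.002254, -0.003099) = 144.0° ≈ 144°.

144°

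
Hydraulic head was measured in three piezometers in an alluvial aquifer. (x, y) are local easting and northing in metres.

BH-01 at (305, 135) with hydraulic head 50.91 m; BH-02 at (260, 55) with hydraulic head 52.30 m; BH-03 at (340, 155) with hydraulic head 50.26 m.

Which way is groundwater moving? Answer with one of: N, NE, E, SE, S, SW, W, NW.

With h = a·x + b·y + c and BH-01 as origin, the differences give:
  (-45)·a + (-80)·b = +1.39
  35·a + 20·b = -0.65
Eliminate b (×20 and ×(-80), subtract): 1900·a = -24.200 → a = ∂h/∂x = -0.01274
Back-substitute: b = ∂h/∂y = -0.01021.
Flow = −∇h = (+0.01274 east, +0.01021 north), which points northeast.

NE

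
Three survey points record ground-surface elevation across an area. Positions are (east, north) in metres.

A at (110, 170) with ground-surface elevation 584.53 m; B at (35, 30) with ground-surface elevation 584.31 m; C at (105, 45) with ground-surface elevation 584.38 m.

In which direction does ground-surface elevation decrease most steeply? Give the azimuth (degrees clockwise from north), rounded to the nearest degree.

Taking A as reference: B−A = (-75, -140, -0.22); C−A = (-5, -125, -0.15).
Determinant of the coordinate differences = (-75)·(-125) − (-5)·(-140) = 8675.
∂z/∂x = [(-0.22)·(-125) − (-0.15)·(-140)] / 8675 = +0.0007493
∂z/∂y = [(-75)·(-0.15) − (-5)·(-0.22)] / 8675 = +0.001170
Steepest decrease is along −∇f: components (-0.0007493 E, -0.001170 N).
Azimuth = atan2(-0.0007493, -0.001170) = 212.6° ≈ 213°.

213°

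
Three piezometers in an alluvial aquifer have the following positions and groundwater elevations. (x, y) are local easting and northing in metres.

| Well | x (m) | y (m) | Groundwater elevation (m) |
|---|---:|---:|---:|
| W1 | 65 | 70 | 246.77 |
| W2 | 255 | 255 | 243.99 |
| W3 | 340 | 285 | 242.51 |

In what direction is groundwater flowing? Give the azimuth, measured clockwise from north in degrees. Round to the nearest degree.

103°

Taking W1 as reference: W2−W1 = (190, 185, -2.78); W3−W1 = (275, 215, -4.26).
Solve a·Δx + b·Δy = Δh: det = 190·215 − 275·185 = -10025.
∂h/∂x = [(-2.78)·215 − (-4.26)·185] / -10025 = -0.01899
∂h/∂y = [190·(-4.26) − 275·(-2.78)] / -10025 = +0.004479
Flow direction (−∇h) has components (+0.01899 E, -0.004479 N).
Azimuth = atan2(E, N) = atan2(+0.01899, -0.004479) = 103.3° ≈ 103°.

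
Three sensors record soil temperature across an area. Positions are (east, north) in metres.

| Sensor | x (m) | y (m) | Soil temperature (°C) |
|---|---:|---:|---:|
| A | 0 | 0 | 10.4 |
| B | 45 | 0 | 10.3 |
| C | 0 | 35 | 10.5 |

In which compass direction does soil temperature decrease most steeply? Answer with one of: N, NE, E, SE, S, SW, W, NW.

SE

∂T/∂x = (10.3 − 10.4) / (45 − 0) = -0.002222
∂T/∂y = (10.5 − 10.4) / (35 − 0) = +0.002857
Steepest decrease is along −∇f = (+0.002222 E, -0.002857 N) → southeast.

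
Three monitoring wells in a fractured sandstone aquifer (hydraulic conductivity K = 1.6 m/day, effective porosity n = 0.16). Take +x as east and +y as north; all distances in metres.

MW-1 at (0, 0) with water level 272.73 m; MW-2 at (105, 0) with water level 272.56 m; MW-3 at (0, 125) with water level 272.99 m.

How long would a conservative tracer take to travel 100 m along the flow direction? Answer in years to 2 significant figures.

10 years

∂h/∂x = (272.56 − 272.73) / (105 − 0) = -0.001619
∂h/∂y = (272.99 − 272.73) / (125 − 0) = +0.002080
|∇h| = √(-0.001619² + 0.002080²) = 0.002636
Seepage velocity v = K·i/n = 1.6 × 0.002636 / 0.16 = 0.02636 m/day.
t = 100 / 0.02636 = 3794 days = 10.4 years.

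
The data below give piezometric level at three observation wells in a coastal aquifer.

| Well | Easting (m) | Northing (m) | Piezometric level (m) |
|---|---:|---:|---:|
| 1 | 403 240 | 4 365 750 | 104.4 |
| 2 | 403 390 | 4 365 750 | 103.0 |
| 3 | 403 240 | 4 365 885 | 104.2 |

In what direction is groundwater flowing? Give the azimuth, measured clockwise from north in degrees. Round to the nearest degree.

∂h/∂x = (103.0 − 104.4) / (403390 − 403240) = -0.009333
∂h/∂y = (104.2 − 104.4) / (4365885 − 4365750) = -0.001481
Flow direction (−∇h) has components (+0.009333 E, +0.001481 N).
Azimuth = atan2(E, N) = atan2(+0.009333, +0.001481) = 81.0° ≈ 081°.

081°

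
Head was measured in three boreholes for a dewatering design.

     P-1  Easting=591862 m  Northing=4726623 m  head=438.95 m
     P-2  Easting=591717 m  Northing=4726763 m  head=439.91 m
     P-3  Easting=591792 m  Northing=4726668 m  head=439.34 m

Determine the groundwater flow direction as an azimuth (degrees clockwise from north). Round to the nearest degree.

Taking P-1 as reference: P-2−P-1 = (-145, 140, +0.96); P-3−P-1 = (-70, 45, +0.39).
Determinant of the coordinate differences = (-145)·45 − (-70)·140 = 3275.
∂h/∂x = [(+0.96)·45 − (+0.39)·140] / 3275 = -0.003481
∂h/∂y = [(-145)·(+0.39) − (-70)·(+0.96)] / 3275 = +0.003252
Flow direction (−∇h) has components (+0.003481 E, -0.003252 N).
Azimuth = atan2(E, N) = atan2(+0.003481, -0.003252) = 133.1° ≈ 133°.

133°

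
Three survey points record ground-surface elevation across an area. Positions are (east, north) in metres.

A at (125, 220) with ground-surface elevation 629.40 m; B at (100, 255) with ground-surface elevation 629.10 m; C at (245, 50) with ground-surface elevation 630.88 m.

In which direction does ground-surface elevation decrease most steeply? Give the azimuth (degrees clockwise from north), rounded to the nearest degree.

Differences from A: to B (Δx, Δy, Δh) = (-25, 35, -0.30); to C = (120, -170, +1.48).
Determinant of the coordinate differences = (-25)·(-170) − 120·35 = 50.
∂z/∂x = [(-0.30)·(-170) − (+1.48)·35] / 50 = -0.01600
∂z/∂y = [(-25)·(+1.48) − 120·(-0.30)] / 50 = -0.02000
Steepest decrease is along −∇f: components (+0.01600 E, +0.02000 N).
Azimuth = atan2(+0.01600, +0.02000) = 38.7° ≈ 039°.

039°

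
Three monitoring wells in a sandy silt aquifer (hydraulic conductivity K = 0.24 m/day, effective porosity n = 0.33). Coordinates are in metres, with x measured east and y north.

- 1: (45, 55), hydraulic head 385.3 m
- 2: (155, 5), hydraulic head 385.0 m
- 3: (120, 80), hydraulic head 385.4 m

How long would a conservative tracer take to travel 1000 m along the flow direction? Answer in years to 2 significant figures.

Three-point gradient (reference 1): Δ to 2 = (110, -50, -0.3), Δ to 3 = (75, 25, +0.1).
∂h/∂x = -0.0003846, ∂h/∂y = +0.005154 (det = 6500).
|∇h| = √(-0.0003846² + 0.005154²) = 0.005168
Seepage velocity v = K·i/n = 0.24 × 0.005168 / 0.33 = 0.003759 m/day.
t = 1000 / 0.003759 = 2.66e+05 days = 728 years.

730 years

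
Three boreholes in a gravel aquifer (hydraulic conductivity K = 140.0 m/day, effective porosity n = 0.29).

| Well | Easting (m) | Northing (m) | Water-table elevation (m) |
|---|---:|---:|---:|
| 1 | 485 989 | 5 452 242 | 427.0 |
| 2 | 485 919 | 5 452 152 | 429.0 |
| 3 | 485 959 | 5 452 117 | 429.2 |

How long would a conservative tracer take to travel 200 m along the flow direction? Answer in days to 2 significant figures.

23 days

Taking 1 as reference: 2−1 = (-70, -90, +2.0); 3−1 = (-30, -125, +2.2).
Solve a·Δx + b·Δy = Δh: det = (-70)·(-125) − (-30)·(-90) = 6050.
∂h/∂x = [(+2.0)·(-125) − (+2.2)·(-90)] / 6050 = -0.008595
∂h/∂y = [(-70)·(+2.2) − (-30)·(+2.0)] / 6050 = -0.01554
|∇h| = √(-0.008595² + -0.01554²) = 0.01776
Seepage velocity v = K·i/n = 140.0 × 0.01776 / 0.29 = 8.574 m/day.
t = 200 / 8.574 = 23.33 days.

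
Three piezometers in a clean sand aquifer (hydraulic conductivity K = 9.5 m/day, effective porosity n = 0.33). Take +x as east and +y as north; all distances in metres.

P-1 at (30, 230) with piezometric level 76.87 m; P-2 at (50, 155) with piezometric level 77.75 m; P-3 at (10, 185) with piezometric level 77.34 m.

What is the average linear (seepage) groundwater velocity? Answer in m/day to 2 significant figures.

With h = a·x + b·y + c and P-1 as origin, the differences give:
  20·a + (-75)·b = +0.88
  (-20)·a + (-45)·b = +0.47
Eliminate b (×(-45) and ×(-75), subtract): -2400·a = -4.350 → a = ∂h/∂x = +0.001812
Back-substitute: b = ∂h/∂y = -0.01125.
|∇h| = √(0.001812² + -0.01125²) = 0.01139
Seepage velocity v = K·i/n = 9.5 × 0.01139 / 0.33 = 0.3279 m/day.

0.33 m/day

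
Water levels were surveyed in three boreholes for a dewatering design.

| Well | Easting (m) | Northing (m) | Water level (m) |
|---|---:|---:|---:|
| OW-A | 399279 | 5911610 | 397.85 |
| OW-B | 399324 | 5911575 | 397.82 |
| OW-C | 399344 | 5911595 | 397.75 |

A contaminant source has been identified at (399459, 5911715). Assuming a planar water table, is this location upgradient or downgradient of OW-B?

downgradient

Differences from OW-A: to OW-B (Δx, Δy, Δh) = (45, -35, -0.03); to OW-C = (65, -15, -0.10).
Determinant of the coordinate differences = 45·(-15) − 65·(-35) = 1600.
∂h/∂x = [(-0.03)·(-15) − (-0.10)·(-35)] / 1600 = -0.001906
∂h/∂y = [45·(-0.10) − 65·(-0.03)] / 1600 = -0.001594
Head at (399459, 5911715) = 397.85 + (-0.001906)·(180) + (-0.001594)·(105) = 397.34 m.
That is lower than the 397.82 m at OW-B, so the point is downgradient.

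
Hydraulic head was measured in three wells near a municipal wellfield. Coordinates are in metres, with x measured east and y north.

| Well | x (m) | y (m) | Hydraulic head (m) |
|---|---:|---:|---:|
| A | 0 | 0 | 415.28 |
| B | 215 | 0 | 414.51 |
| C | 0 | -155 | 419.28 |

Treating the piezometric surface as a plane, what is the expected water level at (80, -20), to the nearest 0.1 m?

415.5 m

∂h/∂x = (414.51 − 415.28) / (215 − 0) = -0.003581
∂h/∂y = (419.28 − 415.28) / (-155 − 0) = -0.02581
h(80, -20) = 415.28 + (-0.003581)·(80) + (-0.02581)·(-20) = 415.28 -0.287 +0.516 = 415.510 m.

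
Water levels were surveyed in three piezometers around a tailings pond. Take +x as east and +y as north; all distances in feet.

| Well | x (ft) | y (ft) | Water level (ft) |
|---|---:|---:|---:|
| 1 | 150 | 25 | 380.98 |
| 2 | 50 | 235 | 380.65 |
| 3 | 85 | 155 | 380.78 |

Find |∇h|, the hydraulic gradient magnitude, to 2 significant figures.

With h = a·x + b·y + c and 1 as origin, the differences give:
  (-100)·a + 210·b = -0.33
  (-65)·a + 130·b = -0.20
Eliminate b (×130 and ×210, subtract): 650·a = -0.900 → a = ∂h/∂x = -0.001385
Back-substitute: b = ∂h/∂y = -0.002231.
|∇h| = √(-0.001385² + -0.002231²) = 0.002626

0.0026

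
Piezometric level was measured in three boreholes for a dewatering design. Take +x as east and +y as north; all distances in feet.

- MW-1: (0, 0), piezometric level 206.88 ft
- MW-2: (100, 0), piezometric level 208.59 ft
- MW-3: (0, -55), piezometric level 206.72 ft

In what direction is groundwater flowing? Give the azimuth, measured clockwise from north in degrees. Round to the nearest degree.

260°

∂h/∂x = (208.59 − 206.88) / (100 − 0) = +0.01710
∂h/∂y = (206.72 − 206.88) / (-55 − 0) = +0.002909
Flow direction (−∇h) has components (-0.01710 E, -0.002909 N).
Azimuth = atan2(E, N) = atan2(-0.01710, -0.002909) = 260.3° ≈ 260°.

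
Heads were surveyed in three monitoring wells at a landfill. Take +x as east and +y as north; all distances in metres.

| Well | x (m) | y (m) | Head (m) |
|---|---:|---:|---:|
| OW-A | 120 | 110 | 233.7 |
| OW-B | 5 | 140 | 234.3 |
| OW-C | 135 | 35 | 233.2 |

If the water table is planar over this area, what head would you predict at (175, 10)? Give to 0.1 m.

232.9 m

Three-point gradient (reference OW-A): Δ to OW-B = (-115, 30, +0.6), Δ to OW-C = (15, -75, -0.5).
∂h/∂x = -0.003670, ∂h/∂y = +0.005933 (det = 8175).
h(175, 10) = 233.7 + (-0.003670)·(55) + (+0.005933)·(-100) = 233.7 -0.202 -0.593 = 232.905 m.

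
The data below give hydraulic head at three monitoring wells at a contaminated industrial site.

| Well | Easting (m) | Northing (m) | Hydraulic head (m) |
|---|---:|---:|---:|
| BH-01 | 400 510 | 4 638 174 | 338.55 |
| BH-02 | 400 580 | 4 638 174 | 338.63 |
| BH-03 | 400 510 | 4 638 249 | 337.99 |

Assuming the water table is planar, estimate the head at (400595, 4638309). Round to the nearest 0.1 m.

337.6 m

∂h/∂x = (338.63 − 338.55) / (400580 − 400510) = +0.001143
∂h/∂y = (337.99 − 338.55) / (4638249 − 4638174) = -0.007467
h(400595, 4638309) = 338.55 + (+0.001143)·(85) + (-0.007467)·(135) = 338.55 +0.097 -1.008 = 337.639 m.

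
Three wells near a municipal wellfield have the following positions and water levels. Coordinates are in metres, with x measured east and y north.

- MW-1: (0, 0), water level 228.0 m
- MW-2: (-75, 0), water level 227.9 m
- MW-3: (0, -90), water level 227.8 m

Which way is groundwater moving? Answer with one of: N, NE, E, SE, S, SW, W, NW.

SW

∂h/∂x = (227.9 − 228.0) / (-75 − 0) = +0.001333
∂h/∂y = (227.8 − 228.0) / (-90 − 0) = +0.002222
Flow = −∇h = (-0.001333 east, -0.002222 north), which points southwest.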